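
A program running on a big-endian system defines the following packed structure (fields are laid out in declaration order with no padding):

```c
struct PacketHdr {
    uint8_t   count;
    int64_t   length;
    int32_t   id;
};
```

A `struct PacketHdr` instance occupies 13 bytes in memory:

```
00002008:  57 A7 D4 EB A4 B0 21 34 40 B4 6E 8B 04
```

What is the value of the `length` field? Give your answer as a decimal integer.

-6353194081750797248

`length` follows `count` (1 byte), so it starts at byte offset 1 and occupies 8 bytes.
Bytes at offsets 1..8: A7 D4 EB A4 B0 21 34 40.
In big-endian order the high byte comes first in memory.
The bytes are already most-significant first: 0xA7D4EBA4B0213440.
Top bit is set, so as a signed 64-bit value this is 0xA7D4EBA4B0213440 − 2^64 = -6353194081750797248.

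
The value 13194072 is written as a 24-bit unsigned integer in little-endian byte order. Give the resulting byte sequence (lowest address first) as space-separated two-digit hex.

58 53 C9

13194072 in hexadecimal, padded to 24 bits, is 0xC95358.
Split into bytes (most-significant first): C9 53 58.
Little-endian stores the least-significant byte at the lowest address.
So at ascending addresses the bytes are 58 53 C9.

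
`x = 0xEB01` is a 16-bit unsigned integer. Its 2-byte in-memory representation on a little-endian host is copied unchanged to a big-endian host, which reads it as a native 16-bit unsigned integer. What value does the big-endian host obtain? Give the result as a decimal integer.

Stored little-endian, the bytes at ascending addresses are 01 EB.
Read back as big-endian, the last byte is least significant, giving 0x01EB.
0x01EB = 491.

491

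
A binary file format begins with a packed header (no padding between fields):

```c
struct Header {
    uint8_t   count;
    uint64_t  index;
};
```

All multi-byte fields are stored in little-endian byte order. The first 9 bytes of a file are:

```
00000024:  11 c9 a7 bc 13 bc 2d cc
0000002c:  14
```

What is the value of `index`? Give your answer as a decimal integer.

1498623061815764937

`index` follows `count` (1 byte), so it starts at byte offset 1 and occupies 8 bytes.
Bytes at offsets 1..8: C9 A7 BC 13 BC 2D CC 14.
Little-endian: lowest address holds the least-significant byte.
Reassemble most-significant byte first: 14 CC 2D BC 13 BC A7 C9 → 0x14CC2DBC13BCA7C9.
0x14CC2DBC13BCA7C9 = 1498623061815764937.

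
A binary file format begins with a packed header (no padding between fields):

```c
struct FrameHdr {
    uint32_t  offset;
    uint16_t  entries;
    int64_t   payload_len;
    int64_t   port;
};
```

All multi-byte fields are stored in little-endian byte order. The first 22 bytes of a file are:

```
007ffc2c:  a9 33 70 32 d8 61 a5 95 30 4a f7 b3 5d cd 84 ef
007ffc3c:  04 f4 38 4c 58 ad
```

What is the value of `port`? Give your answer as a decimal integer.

`port` follows `offset` (4 B), `entries` (2 B), `payload_len` (8 B), so it starts at offset 4 + 2 + 8 = 14 and occupies 8 bytes.
Bytes at offsets 14..21: 84 EF 04 F4 38 4C 58 AD.
Little-endian: lowest address holds the least-significant byte.
Reassemble most-significant byte first: AD 58 4C 38 F4 04 EF 84 → 0xAD584C38F404EF84.
Top bit is set, so as a signed 64-bit value this is 0xAD584C38F404EF84 − 2^64 = -5955926699701637244.

-5955926699701637244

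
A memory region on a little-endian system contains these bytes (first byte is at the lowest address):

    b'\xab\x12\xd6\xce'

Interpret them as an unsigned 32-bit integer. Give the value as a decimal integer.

In little-endian order the low byte comes first in memory.
Reassemble most-significant byte first: CE D6 12 AB → 0xCED612AB.
0xCED612AB = 3470135979.

3470135979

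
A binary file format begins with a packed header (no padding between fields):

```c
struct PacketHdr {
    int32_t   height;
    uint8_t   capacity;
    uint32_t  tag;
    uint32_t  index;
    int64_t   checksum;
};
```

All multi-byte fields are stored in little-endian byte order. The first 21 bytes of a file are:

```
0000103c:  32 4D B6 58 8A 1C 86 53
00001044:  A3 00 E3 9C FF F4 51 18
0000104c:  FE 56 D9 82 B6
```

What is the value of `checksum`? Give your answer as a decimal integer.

-5295431244180860428

`checksum` follows `height` (4 B), `capacity` (1 B), `tag` (4 B), `index` (4 B), so it starts at offset 4 + 1 + 4 + 4 = 13 and occupies 8 bytes.
Bytes at offsets 13..20: F4 51 18 FE 56 D9 82 B6.
In little-endian order the low byte comes first in memory.
Reassemble most-significant byte first: B6 82 D9 56 FE 18 51 F4 → 0xB682D956FE1851F4.
Top bit is set, so as a signed 64-bit value this is 0xB682D956FE1851F4 − 2^64 = -5295431244180860428.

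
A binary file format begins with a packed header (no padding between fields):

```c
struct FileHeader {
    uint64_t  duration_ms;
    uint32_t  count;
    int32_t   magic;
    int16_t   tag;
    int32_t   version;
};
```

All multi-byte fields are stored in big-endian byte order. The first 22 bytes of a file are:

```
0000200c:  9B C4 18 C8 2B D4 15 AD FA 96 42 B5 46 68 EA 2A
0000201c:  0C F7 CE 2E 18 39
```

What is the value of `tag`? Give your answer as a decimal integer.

`tag` follows `duration_ms` (8 B), `count` (4 B), `magic` (4 B), so it starts at offset 8 + 4 + 4 = 16 and occupies 2 bytes.
Bytes at offsets 16..17: 0C F7.
Big-endian stores the most-significant byte at the lowest address.
The bytes are already most-significant first: 0x0CF7.
0x0CF7 = 3319.

3319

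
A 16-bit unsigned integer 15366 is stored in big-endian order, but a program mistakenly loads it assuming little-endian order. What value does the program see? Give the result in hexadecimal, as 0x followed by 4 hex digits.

15366 in 16-bit hexadecimal is 0x3C06.
Stored big-endian, the bytes at ascending addresses are 3C 06.
Read back as little-endian, the first byte is least significant, giving 0x063C.

0x063C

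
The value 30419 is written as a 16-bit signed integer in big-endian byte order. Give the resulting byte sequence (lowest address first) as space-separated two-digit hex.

30419 in hexadecimal, padded to 16 bits, is 0x76D3.
Split into bytes (most-significant first): 76 D3.
Big-endian stores the most-significant byte at the lowest address.
So the memory order matches the most-significant-first order: 76 D3.

76 D3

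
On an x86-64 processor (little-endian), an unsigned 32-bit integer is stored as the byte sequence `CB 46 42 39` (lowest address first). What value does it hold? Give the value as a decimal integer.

In little-endian order the low byte comes first in memory.
Reassemble most-significant byte first: 39 42 46 CB → 0x394246CB.
0x394246CB = 960644811.

960644811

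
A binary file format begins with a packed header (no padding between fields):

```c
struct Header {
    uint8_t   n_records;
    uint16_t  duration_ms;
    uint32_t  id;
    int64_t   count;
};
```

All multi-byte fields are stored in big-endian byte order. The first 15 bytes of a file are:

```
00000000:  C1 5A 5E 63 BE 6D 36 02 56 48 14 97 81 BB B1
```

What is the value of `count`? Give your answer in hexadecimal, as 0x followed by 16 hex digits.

`count` follows `n_records` (1 B), `duration_ms` (2 B), `id` (4 B), so it starts at offset 1 + 2 + 4 = 7 and occupies 8 bytes.
Bytes at offsets 7..14: 02 56 48 14 97 81 BB B1.
Big-endian stores the most-significant byte at the lowest address.
The bytes are already most-significant first: 0x025648149781BBB1.

0x025648149781BBB1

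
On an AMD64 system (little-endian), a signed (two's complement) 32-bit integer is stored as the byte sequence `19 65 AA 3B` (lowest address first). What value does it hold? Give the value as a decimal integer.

Little-endian stores the least-significant byte at the lowest address.
Reassemble most-significant byte first: 3B AA 65 19 → 0x3BAA6519.
0x3BAA6519 = 1001022745.

1001022745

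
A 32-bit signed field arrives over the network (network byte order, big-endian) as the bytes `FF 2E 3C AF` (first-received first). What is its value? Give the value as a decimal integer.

Big-endian: lowest address holds the most-significant byte.
The bytes are already most-significant first: 0xFF2E3CAF.
Top bit is set, so as a signed 32-bit value this is 0xFF2E3CAF − 2^32 = -13747025.

-13747025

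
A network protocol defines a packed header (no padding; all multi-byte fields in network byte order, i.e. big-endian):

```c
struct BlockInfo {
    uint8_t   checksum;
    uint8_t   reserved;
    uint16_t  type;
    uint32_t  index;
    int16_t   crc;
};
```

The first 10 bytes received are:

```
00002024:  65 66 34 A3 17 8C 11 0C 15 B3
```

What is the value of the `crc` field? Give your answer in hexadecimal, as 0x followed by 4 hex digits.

`crc` follows `checksum` (1 B), `reserved` (1 B), `type` (2 B), `index` (4 B), so it starts at offset 1 + 1 + 2 + 4 = 8 and occupies 2 bytes.
Bytes at offsets 8..9: 15 B3.
Big-endian: lowest address holds the most-significant byte.
The bytes are already most-significant first: 0x15B3.

0x15B3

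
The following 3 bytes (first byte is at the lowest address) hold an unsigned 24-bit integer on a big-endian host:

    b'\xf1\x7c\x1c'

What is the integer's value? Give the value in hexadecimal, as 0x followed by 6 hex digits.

Big-endian stores the most-significant byte at the lowest address.
The bytes are already most-significant first: 0xF17C1C.

0xF17C1C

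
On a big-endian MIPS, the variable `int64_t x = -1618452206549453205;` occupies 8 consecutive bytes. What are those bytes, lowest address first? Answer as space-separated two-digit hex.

Two's complement of -1618452206549453205 in 64 bits: 1618452206549453205 = 0x1675E5B4F953C995; invert → 0xE98A1A4B06AC366A; add 1 → 0xE98A1A4B06AC366B.
Split into bytes (most-significant first): E9 8A 1A 4B 06 AC 36 6B.
Big-endian: lowest address holds the most-significant byte.
So the memory order matches the most-significant-first order: E9 8A 1A 4B 06 AC 36 6B.

E9 8A 1A 4B 06 AC 36 6B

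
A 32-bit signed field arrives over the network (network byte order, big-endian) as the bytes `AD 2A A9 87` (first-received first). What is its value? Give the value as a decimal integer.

-1389713017

Big-endian stores the most-significant byte at the lowest address.
The bytes are already most-significant first: 0xAD2AA987.
Top bit is set, so as a signed 32-bit value this is 0xAD2AA987 − 2^32 = -1389713017.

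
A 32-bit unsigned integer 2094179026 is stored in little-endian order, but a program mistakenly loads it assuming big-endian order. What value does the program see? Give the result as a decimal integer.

2094179026 in 32-bit hexadecimal is 0x7CD2A2D2.
Stored little-endian, the bytes at ascending addresses are D2 A2 D2 7C.
Read back as big-endian, the last byte is least significant, giving 0xD2A2D27C.
0xD2A2D27C = 3533886076.

3533886076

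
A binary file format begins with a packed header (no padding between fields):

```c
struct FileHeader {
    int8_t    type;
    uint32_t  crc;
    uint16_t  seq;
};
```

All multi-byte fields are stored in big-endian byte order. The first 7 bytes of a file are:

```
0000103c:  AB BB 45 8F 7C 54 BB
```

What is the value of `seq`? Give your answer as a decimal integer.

21691

`seq` follows `type` (1 B), `crc` (4 B), so it starts at offset 1 + 4 = 5 and occupies 2 bytes.
Bytes at offsets 5..6: 54 BB.
Big-endian stores the most-significant byte at the lowest address.
The bytes are already most-significant first: 0x54BB.
0x54BB = 21691.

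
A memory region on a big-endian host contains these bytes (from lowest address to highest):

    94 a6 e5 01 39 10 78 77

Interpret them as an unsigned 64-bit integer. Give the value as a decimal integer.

10711500557162412151

In big-endian order the high byte comes first in memory.
The bytes are already most-significant first: 0x94A6E50139107877.
0x94A6E50139107877 = 10711500557162412151.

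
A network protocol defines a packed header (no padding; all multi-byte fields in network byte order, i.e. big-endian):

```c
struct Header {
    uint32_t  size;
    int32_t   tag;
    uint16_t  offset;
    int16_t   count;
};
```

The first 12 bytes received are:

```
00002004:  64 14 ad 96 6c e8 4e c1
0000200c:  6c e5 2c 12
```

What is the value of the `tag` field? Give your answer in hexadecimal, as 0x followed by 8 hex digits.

0x6CE84EC1

`tag` follows `size` (4 bytes), so it starts at byte offset 4 and occupies 4 bytes.
Bytes at offsets 4..7: 6C E8 4E C1.
Big-endian stores the most-significant byte at the lowest address.
The bytes are already most-significant first: 0x6CE84EC1.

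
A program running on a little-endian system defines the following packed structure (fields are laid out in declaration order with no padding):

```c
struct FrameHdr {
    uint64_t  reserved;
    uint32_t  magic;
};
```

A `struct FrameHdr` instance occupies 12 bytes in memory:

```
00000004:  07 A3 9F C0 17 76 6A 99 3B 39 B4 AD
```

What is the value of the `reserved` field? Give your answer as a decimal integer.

`reserved` is the first field, at byte offset 0, occupying 8 bytes.
Bytes at offsets 0..7: 07 A3 9F C0 17 76 6A 99.
Little-endian stores the least-significant byte at the lowest address.
Reassemble most-significant byte first: 99 6A 76 17 C0 9F A3 07 → 0x996A7617C09FA307.
0x996A7617C09FA307 = 11054778079722316551.

11054778079722316551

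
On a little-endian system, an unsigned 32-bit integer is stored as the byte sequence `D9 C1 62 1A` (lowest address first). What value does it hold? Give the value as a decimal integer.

Little-endian stores the least-significant byte at the lowest address.
Reassemble most-significant byte first: 1A 62 C1 D9 → 0x1A62C1D9.
0x1A62C1D9 = 442679769.

442679769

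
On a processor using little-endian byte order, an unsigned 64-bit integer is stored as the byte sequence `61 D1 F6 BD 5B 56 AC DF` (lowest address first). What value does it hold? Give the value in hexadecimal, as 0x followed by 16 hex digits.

Little-endian: lowest address holds the least-significant byte.
Reassemble most-significant byte first: DF AC 56 5B BD F6 D1 61 → 0xDFAC565BBDF6D161.

0xDFAC565BBDF6D161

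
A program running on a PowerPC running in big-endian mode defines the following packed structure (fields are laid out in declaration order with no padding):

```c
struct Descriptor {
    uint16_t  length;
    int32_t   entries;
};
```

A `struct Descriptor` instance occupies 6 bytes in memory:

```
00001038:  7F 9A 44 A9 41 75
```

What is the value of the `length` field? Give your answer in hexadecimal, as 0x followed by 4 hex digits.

0x7F9A

`length` is the first field, at byte offset 0, occupying 2 bytes.
Bytes at offsets 0..1: 7F 9A.
Big-endian: lowest address holds the most-significant byte.
The bytes are already most-significant first: 0x7F9A.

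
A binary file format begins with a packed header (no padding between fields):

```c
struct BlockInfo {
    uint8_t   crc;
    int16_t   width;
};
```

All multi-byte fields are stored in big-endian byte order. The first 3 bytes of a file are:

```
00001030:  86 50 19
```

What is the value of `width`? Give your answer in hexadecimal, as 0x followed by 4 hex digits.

`width` follows `crc` (1 byte), so it starts at byte offset 1 and occupies 2 bytes.
Bytes at offsets 1..2: 50 19.
In big-endian order the high byte comes first in memory.
The bytes are already most-significant first: 0x5019.

0x5019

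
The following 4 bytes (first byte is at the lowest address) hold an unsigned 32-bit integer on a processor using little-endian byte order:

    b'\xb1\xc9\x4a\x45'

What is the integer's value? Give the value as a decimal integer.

1162529201

In little-endian order the low byte comes first in memory.
Reassemble most-significant byte first: 45 4A C9 B1 → 0x454AC9B1.
0x454AC9B1 = 1162529201.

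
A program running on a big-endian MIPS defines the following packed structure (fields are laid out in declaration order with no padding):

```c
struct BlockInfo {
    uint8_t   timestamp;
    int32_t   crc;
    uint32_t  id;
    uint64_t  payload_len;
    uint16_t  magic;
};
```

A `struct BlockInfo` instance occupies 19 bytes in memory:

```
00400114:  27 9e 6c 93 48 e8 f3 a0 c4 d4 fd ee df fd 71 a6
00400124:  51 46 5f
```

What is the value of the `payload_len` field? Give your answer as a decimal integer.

`payload_len` follows `timestamp` (1 B), `crc` (4 B), `id` (4 B), so it starts at offset 1 + 4 + 4 = 9 and occupies 8 bytes.
Bytes at offsets 9..16: D4 FD EE DF FD 71 A6 51.
Big-endian: lowest address holds the most-significant byte.
The bytes are already most-significant first: 0xD4FDEEDFFD71A651.
0xD4FDEEDFFD71A651 = 15347685750945719889.

15347685750945719889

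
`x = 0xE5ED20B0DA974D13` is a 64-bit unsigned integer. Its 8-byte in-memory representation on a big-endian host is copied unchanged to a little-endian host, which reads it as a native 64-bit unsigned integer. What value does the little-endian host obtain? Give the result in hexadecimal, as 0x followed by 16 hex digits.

Stored big-endian, the bytes at ascending addresses are E5 ED 20 B0 DA 97 4D 13.
Read back as little-endian, the first byte is least significant, giving 0x134D97DAB020EDE5.

0x134D97DAB020EDE5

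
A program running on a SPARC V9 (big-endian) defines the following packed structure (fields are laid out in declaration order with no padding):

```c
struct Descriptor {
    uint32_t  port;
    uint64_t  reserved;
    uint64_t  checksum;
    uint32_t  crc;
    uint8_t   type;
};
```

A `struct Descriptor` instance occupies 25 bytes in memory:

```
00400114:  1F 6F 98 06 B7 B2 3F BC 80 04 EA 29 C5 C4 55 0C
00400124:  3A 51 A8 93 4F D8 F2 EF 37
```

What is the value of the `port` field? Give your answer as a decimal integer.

`port` is the first field, at byte offset 0, occupying 4 bytes.
Bytes at offsets 0..3: 1F 6F 98 06.
Big-endian: lowest address holds the most-significant byte.
The bytes are already most-significant first: 0x1F6F9806.
0x1F6F9806 = 527407110.

527407110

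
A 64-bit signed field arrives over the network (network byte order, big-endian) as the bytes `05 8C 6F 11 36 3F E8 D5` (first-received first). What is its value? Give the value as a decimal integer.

399816586644416725

Big-endian stores the most-significant byte at the lowest address.
The bytes are already most-significant first: 0x058C6F11363FE8D5.
0x058C6F11363FE8D5 = 399816586644416725.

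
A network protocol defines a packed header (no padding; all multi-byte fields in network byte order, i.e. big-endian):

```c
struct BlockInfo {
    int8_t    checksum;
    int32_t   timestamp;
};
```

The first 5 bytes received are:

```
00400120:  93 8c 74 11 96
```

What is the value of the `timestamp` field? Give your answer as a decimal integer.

-1938550378

`timestamp` follows `checksum` (1 byte), so it starts at byte offset 1 and occupies 4 bytes.
Bytes at offsets 1..4: 8C 74 11 96.
Big-endian stores the most-significant byte at the lowest address.
The bytes are already most-significant first: 0x8C741196.
Top bit is set, so as a signed 32-bit value this is 0x8C741196 − 2^32 = -1938550378.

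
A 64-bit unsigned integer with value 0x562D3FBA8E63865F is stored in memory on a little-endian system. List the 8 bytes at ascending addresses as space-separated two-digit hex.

Split into bytes (most-significant first): 56 2D 3F BA 8E 63 86 5F.
Little-endian stores the least-significant byte at the lowest address.
So at ascending addresses the bytes are 5F 86 63 8E BA 3F 2D 56.

5F 86 63 8E BA 3F 2D 56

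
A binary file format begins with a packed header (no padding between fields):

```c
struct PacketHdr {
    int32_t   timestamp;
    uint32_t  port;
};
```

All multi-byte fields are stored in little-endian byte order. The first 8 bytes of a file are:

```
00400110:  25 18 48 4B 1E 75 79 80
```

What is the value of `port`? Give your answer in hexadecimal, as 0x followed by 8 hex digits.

0x8079751E

`port` follows `timestamp` (4 bytes), so it starts at byte offset 4 and occupies 4 bytes.
Bytes at offsets 4..7: 1E 75 79 80.
Little-endian stores the least-significant byte at the lowest address.
Reassemble most-significant byte first: 80 79 75 1E → 0x8079751E.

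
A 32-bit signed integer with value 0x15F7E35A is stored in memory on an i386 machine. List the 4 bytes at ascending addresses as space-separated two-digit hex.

Split into bytes (most-significant first): 15 F7 E3 5A.
Little-endian: lowest address holds the least-significant byte.
So at ascending addresses the bytes are 5A E3 F7 15.

5A E3 F7 15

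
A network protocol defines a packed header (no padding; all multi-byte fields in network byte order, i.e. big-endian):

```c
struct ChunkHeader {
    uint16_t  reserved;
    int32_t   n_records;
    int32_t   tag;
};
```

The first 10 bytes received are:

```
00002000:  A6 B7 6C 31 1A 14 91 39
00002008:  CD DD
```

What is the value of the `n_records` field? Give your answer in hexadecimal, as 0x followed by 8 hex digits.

0x6C311A14

`n_records` follows `reserved` (2 bytes), so it starts at byte offset 2 and occupies 4 bytes.
Bytes at offsets 2..5: 6C 31 1A 14.
Big-endian: lowest address holds the most-significant byte.
The bytes are already most-significant first: 0x6C311A14.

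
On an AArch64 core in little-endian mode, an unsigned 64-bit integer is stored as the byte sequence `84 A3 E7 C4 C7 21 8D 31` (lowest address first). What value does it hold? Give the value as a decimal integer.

3570547221460394884

Little-endian: lowest address holds the least-significant byte.
Reassemble most-significant byte first: 31 8D 21 C7 C4 E7 A3 84 → 0x318D21C7C4E7A384.
0x318D21C7C4E7A384 = 3570547221460394884.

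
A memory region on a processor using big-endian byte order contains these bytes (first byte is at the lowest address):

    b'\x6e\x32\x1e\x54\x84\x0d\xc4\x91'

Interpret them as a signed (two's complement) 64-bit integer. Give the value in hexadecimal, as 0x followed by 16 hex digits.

0x6E321E54840DC491

In big-endian order the high byte comes first in memory.
The bytes are already most-significant first: 0x6E321E54840DC491.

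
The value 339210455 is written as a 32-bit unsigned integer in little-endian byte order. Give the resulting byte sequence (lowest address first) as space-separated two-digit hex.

339210455 in hexadecimal, padded to 32 bits, is 0x1437F0D7.
Split into bytes (most-significant first): 14 37 F0 D7.
In little-endian order the low byte comes first in memory.
So at ascending addresses the bytes are D7 F0 37 14.

D7 F0 37 14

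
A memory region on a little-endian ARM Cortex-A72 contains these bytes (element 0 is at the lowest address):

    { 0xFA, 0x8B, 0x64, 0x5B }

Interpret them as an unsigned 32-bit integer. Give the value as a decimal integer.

1533316090

In little-endian order the low byte comes first in memory.
Reassemble most-significant byte first: 5B 64 8B FA → 0x5B648BFA.
0x5B648BFA = 1533316090.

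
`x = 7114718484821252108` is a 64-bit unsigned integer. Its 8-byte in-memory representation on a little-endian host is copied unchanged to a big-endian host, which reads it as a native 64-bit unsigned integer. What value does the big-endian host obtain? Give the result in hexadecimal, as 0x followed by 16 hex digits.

0x0C18AD3CC48EBC62

7114718484821252108 in 64-bit hexadecimal is 0x62BC8EC43CAD180C.
Stored little-endian, the bytes at ascending addresses are 0C 18 AD 3C C4 8E BC 62.
Read back as big-endian, the last byte is least significant, giving 0x0C18AD3CC48EBC62.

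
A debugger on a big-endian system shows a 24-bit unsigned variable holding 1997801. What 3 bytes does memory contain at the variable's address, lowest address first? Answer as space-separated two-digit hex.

1997801 in hexadecimal, padded to 24 bits, is 0x1E7BE9.
Split into bytes (most-significant first): 1E 7B E9.
In big-endian order the high byte comes first in memory.
So the memory order matches the most-significant-first order: 1E 7B E9.

1E 7B E9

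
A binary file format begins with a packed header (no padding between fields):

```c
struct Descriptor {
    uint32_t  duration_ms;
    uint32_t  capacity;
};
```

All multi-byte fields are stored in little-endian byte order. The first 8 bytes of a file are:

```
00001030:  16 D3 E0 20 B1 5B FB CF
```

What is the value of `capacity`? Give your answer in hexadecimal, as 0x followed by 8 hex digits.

`capacity` follows `duration_ms` (4 bytes), so it starts at byte offset 4 and occupies 4 bytes.
Bytes at offsets 4..7: B1 5B FB CF.
In little-endian order the low byte comes first in memory.
Reassemble most-significant byte first: CF FB 5B B1 → 0xCFFB5BB1.

0xCFFB5BB1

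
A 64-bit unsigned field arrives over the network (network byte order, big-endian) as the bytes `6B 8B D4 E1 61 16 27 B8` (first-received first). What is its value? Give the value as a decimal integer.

Big-endian stores the most-significant byte at the lowest address.
The bytes are already most-significant first: 0x6B8BD4E1611627B8.
0x6B8BD4E1611627B8 = 7749521648282642360.

7749521648282642360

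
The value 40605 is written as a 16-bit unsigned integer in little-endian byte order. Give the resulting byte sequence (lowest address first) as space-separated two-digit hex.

9D 9E

40605 in hexadecimal, padded to 16 bits, is 0x9E9D.
Split into bytes (most-significant first): 9E 9D.
Little-endian stores the least-significant byte at the lowest address.
So at ascending addresses the bytes are 9D 9E.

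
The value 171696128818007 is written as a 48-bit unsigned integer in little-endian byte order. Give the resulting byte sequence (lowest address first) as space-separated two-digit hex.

171696128818007 in hexadecimal, padded to 48 bits, is 0x9C281EC47B57.
Split into bytes (most-significant first): 9C 28 1E C4 7B 57.
In little-endian order the low byte comes first in memory.
So at ascending addresses the bytes are 57 7B C4 1E 28 9C.

57 7B C4 1E 28 9C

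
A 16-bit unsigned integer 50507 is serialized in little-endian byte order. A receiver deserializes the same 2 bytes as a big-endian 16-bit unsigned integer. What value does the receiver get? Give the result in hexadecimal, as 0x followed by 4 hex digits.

0x4BC5

50507 in 16-bit hexadecimal is 0xC54B.
Stored little-endian, the bytes at ascending addresses are 4B C5.
Read back as big-endian, the last byte is least significant, giving 0x4BC5.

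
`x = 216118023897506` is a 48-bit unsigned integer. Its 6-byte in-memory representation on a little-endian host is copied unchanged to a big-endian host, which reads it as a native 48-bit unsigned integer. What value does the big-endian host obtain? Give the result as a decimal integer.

216118023897506 in 48-bit hexadecimal is 0xC48EE60B41A2.
Stored little-endian, the bytes at ascending addresses are A2 41 0B E6 8E C4.
Read back as big-endian, the last byte is least significant, giving 0xA2410BE68EC4.
0xA2410BE68EC4 = 178400256233156.

178400256233156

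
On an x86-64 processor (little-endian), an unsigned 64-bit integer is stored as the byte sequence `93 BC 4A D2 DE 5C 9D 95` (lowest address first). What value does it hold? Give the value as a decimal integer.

Little-endian stores the least-significant byte at the lowest address.
Reassemble most-significant byte first: 95 9D 5C DE D2 4A BC 93 → 0x959D5CDED24ABC93.
0x959D5CDED24ABC93 = 10780875195075443859.

10780875195075443859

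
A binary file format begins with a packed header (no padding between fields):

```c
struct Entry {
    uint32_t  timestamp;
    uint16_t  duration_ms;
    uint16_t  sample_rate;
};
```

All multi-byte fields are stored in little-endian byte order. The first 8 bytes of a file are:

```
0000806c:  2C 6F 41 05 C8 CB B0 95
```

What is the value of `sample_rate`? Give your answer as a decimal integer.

38320

`sample_rate` follows `timestamp` (4 B), `duration_ms` (2 B), so it starts at offset 4 + 2 = 6 and occupies 2 bytes.
Bytes at offsets 6..7: B0 95.
In little-endian order the low byte comes first in memory.
Reassemble most-significant byte first: 95 B0 → 0x95B0.
0x95B0 = 38320.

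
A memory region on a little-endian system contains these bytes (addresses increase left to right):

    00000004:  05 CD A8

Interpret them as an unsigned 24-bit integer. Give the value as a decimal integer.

11062533

In little-endian order the low byte comes first in memory.
Reassemble most-significant byte first: A8 CD 05 → 0xA8CD05.
0xA8CD05 = 11062533.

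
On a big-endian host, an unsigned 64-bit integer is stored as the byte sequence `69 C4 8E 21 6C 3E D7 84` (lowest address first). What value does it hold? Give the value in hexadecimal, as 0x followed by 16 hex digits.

0x69C48E216C3ED784

In big-endian order the high byte comes first in memory.
The bytes are already most-significant first: 0x69C48E216C3ED784.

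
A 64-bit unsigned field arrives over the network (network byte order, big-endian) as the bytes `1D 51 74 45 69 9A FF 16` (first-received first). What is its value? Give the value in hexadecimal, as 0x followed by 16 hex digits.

Big-endian: lowest address holds the most-significant byte.
The bytes are already most-significant first: 0x1D517445699AFF16.

0x1D517445699AFF16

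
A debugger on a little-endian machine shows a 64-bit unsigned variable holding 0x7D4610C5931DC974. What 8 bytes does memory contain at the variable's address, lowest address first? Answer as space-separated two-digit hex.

Split into bytes (most-significant first): 7D 46 10 C5 93 1D C9 74.
Little-endian stores the least-significant byte at the lowest address.
So at ascending addresses the bytes are 74 C9 1D 93 C5 10 46 7D.

74 C9 1D 93 C5 10 46 7D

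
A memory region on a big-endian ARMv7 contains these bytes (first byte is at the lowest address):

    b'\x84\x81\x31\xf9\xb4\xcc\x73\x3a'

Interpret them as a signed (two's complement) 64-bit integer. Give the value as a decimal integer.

In big-endian order the high byte comes first in memory.
The bytes are already most-significant first: 0x848131F9B4CC733A.
Top bit is set, so as a signed 64-bit value this is 0x848131F9B4CC733A − 2^64 = -8898776440157473990.

-8898776440157473990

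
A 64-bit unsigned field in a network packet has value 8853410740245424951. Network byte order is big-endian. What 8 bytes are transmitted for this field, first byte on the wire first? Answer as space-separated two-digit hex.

7A DD A2 29 2E F4 EB 37

8853410740245424951 in hexadecimal, padded to 64 bits, is 0x7ADDA2292EF4EB37.
Split into bytes (most-significant first): 7A DD A2 29 2E F4 EB 37.
Big-endian stores the most-significant byte at the lowest address.
So the memory order matches the most-significant-first order: 7A DD A2 29 2E F4 EB 37.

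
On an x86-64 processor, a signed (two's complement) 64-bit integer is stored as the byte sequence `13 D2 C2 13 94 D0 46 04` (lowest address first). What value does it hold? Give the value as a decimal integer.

308162958926729747

Little-endian: lowest address holds the least-significant byte.
Reassemble most-significant byte first: 04 46 D0 94 13 C2 D2 13 → 0x0446D09413C2D213.
0x0446D09413C2D213 = 308162958926729747.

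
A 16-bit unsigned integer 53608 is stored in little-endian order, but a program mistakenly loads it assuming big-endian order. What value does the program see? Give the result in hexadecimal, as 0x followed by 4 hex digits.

53608 in 16-bit hexadecimal is 0xD168.
Stored little-endian, the bytes at ascending addresses are 68 D1.
Read back as big-endian, the last byte is least significant, giving 0x68D1.

0x68D1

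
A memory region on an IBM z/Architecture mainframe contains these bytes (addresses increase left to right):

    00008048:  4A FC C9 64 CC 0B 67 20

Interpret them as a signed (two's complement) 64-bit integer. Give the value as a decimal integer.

5403415087694964512

In big-endian order the high byte comes first in memory.
The bytes are already most-significant first: 0x4AFCC964CC0B6720.
0x4AFCC964CC0B6720 = 5403415087694964512.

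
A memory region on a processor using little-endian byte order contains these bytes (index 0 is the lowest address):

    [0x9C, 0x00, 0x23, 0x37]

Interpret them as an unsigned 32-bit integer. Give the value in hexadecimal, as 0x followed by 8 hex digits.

0x3723009C

Little-endian: lowest address holds the least-significant byte.
Reassemble most-significant byte first: 37 23 00 9C → 0x3723009C.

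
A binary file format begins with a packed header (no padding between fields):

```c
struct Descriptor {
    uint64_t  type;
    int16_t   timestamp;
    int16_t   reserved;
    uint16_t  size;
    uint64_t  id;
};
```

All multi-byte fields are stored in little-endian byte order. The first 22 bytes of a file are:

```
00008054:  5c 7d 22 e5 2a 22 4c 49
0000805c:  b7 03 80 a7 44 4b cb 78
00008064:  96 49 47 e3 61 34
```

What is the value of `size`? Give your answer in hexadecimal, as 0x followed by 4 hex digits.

0x4B44

`size` follows `type` (8 B), `timestamp` (2 B), `reserved` (2 B), so it starts at offset 8 + 2 + 2 = 12 and occupies 2 bytes.
Bytes at offsets 12..13: 44 4B.
Little-endian: lowest address holds the least-significant byte.
Reassemble most-significant byte first: 4B 44 → 0x4B44.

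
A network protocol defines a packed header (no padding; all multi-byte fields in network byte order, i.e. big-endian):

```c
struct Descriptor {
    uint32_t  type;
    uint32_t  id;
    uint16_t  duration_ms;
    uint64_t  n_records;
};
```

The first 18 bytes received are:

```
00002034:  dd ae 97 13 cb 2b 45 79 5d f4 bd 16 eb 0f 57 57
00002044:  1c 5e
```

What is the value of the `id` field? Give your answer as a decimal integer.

`id` follows `type` (4 bytes), so it starts at byte offset 4 and occupies 4 bytes.
Bytes at offsets 4..7: CB 2B 45 79.
In big-endian order the high byte comes first in memory.
The bytes are already most-significant first: 0xCB2B4579.
0xCB2B4579 = 3408610681.

3408610681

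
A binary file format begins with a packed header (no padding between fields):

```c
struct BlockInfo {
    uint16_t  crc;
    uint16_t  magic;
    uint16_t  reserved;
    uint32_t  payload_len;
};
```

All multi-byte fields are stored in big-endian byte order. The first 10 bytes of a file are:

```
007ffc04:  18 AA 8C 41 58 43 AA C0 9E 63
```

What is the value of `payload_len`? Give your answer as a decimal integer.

2864750179

`payload_len` follows `crc` (2 B), `magic` (2 B), `reserved` (2 B), so it starts at offset 2 + 2 + 2 = 6 and occupies 4 bytes.
Bytes at offsets 6..9: AA C0 9E 63.
Big-endian: lowest address holds the most-significant byte.
The bytes are already most-significant first: 0xAAC09E63.
0xAAC09E63 = 2864750179.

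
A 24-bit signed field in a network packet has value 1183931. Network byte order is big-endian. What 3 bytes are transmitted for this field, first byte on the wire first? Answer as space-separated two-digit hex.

1183931 in hexadecimal, padded to 24 bits, is 0x1210BB.
Split into bytes (most-significant first): 12 10 BB.
In big-endian order the high byte comes first in memory.
So the memory order matches the most-significant-first order: 12 10 BB.

12 10 BB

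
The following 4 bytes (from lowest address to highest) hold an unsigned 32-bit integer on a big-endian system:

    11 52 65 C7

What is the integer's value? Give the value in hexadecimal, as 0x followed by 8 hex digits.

In big-endian order the high byte comes first in memory.
The bytes are already most-significant first: 0x115265C7.

0x115265C7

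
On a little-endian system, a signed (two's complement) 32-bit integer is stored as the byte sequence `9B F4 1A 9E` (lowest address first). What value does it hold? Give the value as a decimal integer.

Little-endian stores the least-significant byte at the lowest address.
Reassemble most-significant byte first: 9E 1A F4 9B → 0x9E1AF49B.
Top bit is set, so as a signed 32-bit value this is 0x9E1AF49B − 2^32 = -1642400613.

-1642400613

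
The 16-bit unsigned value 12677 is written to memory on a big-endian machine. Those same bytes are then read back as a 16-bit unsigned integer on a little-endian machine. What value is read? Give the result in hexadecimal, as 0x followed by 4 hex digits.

12677 in 16-bit hexadecimal is 0x3185.
Stored big-endian, the bytes at ascending addresses are 31 85.
Read back as little-endian, the first byte is least significant, giving 0x8531.

0x8531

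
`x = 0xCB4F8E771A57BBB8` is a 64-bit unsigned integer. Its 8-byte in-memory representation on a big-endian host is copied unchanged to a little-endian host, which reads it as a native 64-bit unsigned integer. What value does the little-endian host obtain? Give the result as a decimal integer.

13311328894810214347

Stored big-endian, the bytes at ascending addresses are CB 4F 8E 77 1A 57 BB B8.
Read back as little-endian, the first byte is least significant, giving 0xB8BB571A778E4FCB.
0xB8BB571A778E4FCB = 13311328894810214347.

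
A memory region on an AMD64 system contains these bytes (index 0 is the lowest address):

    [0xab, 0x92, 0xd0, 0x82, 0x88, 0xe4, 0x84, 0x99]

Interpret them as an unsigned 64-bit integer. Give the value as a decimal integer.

In little-endian order the low byte comes first in memory.
Reassemble most-significant byte first: 99 84 E4 88 82 D0 92 AB → 0x9984E48882D092AB.
0x9984E48882D092AB = 11062217859690173099.

11062217859690173099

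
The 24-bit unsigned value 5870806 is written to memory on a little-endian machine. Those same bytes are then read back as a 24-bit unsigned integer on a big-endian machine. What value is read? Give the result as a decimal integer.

14062681

5870806 in 24-bit hexadecimal is 0x5994D6.
Stored little-endian, the bytes at ascending addresses are D6 94 59.
Read back as big-endian, the last byte is least significant, giving 0xD69459.
0xD69459 = 14062681.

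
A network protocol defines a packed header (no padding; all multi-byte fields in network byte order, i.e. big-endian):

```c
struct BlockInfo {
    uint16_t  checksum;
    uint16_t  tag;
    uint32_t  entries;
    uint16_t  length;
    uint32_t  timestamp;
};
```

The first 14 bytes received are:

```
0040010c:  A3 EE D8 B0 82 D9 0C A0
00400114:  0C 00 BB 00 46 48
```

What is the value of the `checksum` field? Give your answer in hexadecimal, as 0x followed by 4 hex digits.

0xA3EE

`checksum` is the first field, at byte offset 0, occupying 2 bytes.
Bytes at offsets 0..1: A3 EE.
Big-endian: lowest address holds the most-significant byte.
The bytes are already most-significant first: 0xA3EE.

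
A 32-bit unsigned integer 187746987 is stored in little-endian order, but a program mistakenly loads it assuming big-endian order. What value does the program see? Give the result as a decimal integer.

187746987 in 32-bit hexadecimal is 0x0B30CAAB.
Stored little-endian, the bytes at ascending addresses are AB CA 30 0B.
Read back as big-endian, the last byte is least significant, giving 0xABCA300B.
0xABCA300B = 2882154507.

2882154507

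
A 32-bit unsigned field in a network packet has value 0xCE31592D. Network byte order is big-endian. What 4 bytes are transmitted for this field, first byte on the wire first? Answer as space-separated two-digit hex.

CE 31 59 2D

Split into bytes (most-significant first): CE 31 59 2D.
In big-endian order the high byte comes first in memory.
So the memory order matches the most-significant-first order: CE 31 59 2D.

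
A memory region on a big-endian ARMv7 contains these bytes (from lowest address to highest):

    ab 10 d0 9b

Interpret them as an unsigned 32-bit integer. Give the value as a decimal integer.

Big-endian: lowest address holds the most-significant byte.
The bytes are already most-significant first: 0xAB10D09B.
0xAB10D09B = 2870005915.

2870005915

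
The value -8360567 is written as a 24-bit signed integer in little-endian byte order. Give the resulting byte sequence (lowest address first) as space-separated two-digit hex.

Two's complement of -8360567 in 24 bits: 8360567 = 0x7F9277; invert → 0x806D88; add 1 → 0x806D89.
Split into bytes (most-significant first): 80 6D 89.
In little-endian order the low byte comes first in memory.
So at ascending addresses the bytes are 89 6D 80.

89 6D 80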